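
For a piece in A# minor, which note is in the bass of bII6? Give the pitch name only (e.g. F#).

bII in A# minor has root B; the chord is B-D#-F#.
The figure 6 means first inversion — the third is in the bass.

D#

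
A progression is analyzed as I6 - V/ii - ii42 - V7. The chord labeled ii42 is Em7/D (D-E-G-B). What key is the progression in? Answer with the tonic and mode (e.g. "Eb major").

D major

The anchor chord is a minor seventh chord on E, labeled ii42.
Counting down one scale step from E places the tonic on D; a minor seventh chord on degree 2 is diatonic only in major.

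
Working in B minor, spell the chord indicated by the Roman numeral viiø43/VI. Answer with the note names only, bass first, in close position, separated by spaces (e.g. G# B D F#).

viiø43/VI is a secondary leading-tone chord. The target VI is G in B minor; the applied chord is rooted a semitone below, on F#.
Building a half-diminished seventh chord on F# gives F#-A-C-E.
With the 43 figure the chord is in second inversion; from the bass C upward in close position it reads C-E-F#-A.

C E F# A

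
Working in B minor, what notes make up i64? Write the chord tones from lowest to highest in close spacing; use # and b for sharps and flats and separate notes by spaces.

In B minor, scale degree 1 is B, and the diatonic chord built there is a minor triad.
That chord is spelled B-D-F#.
With the 64 figure the chord is in second inversion; from the bass F# upward in close position it reads F#-B-D.

F# B D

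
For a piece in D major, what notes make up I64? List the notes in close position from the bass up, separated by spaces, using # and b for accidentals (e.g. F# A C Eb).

A D F#

The numeral's case and figure indicate a major triad. In D major its root, the first degree, is D.
Stacking thirds from D gives D-F#-A.
With the 64 figure the chord is in second inversion; from the bass A upward in close position it reads A-D-F#.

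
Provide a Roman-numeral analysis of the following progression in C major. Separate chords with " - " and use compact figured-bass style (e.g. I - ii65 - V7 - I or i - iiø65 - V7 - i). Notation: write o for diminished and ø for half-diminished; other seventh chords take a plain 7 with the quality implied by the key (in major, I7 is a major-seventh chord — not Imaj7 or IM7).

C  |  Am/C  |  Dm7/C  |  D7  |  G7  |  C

I - vi6 - ii42 - V7/V - V7 - I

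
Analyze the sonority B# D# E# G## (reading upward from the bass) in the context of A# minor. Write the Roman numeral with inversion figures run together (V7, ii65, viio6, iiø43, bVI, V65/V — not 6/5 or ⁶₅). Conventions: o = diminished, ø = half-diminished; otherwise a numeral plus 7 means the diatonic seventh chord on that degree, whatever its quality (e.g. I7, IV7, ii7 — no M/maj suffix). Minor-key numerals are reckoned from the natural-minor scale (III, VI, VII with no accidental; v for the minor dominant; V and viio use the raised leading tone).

V43

Stacked in thirds the chord is E#-G##-B#-D#: a dominant seventh chord on E#.
In A# minor, E# is the dominant; the diatonic dominant seventh chord there is V7.
With B# in the bass the chord is in second inversion, so the figured bass is 43.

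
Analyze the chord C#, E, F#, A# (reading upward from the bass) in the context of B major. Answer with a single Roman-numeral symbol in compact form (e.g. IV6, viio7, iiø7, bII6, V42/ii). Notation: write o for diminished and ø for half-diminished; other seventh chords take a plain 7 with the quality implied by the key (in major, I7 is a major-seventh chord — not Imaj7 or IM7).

Stacked in thirds the chord is F#-A#-C#-E: a dominant seventh chord on F#.
In B major, F# is the dominant; the diatonic dominant seventh chord there is V7.
With C# in the bass the chord is in second inversion, so the figured bass is 43.

V43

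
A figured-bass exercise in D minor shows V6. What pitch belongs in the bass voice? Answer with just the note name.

C#

V in D minor has root A; the chord is A-C#-E.
The figure 6 means first inversion — the third is in the bass.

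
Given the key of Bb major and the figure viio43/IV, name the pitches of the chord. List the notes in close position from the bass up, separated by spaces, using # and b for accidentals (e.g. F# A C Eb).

Ab Cb D F

viio43/IV is a secondary leading-tone chord. The target IV is Eb in Bb major; the applied chord is rooted a semitone below, on D.
Building a fully diminished seventh chord on D gives D-F-Ab-Cb.
With the 43 figure the chord is in second inversion; from the bass Ab upward in close position it reads Ab-Cb-D-F.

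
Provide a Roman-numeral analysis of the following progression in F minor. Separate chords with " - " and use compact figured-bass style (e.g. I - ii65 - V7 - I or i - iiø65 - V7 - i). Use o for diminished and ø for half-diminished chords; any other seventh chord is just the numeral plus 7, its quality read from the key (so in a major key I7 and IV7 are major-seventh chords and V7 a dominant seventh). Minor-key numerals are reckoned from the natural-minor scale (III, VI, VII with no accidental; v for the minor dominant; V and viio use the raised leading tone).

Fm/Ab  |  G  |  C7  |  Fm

i6 - V/V - V7 - i

Fm/Ab: minor triad on F = scale degree 1 → i6.
G: chromatic; G is V of V, so V/V.
C7: root C is the dominant; dominant seventh chord there is V7.
Fm has root F, degree 1 in F minor, so i.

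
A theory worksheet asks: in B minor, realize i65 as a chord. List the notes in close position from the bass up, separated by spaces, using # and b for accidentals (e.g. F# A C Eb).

D F# A B

In B minor, scale degree 1 is B, and the diatonic chord built there is a minor seventh chord.
Stacking thirds from B gives B-D-F#-A.
The figured bass 65 indicates first inversion, placing the third (D) in the bass: D-F#-A-B.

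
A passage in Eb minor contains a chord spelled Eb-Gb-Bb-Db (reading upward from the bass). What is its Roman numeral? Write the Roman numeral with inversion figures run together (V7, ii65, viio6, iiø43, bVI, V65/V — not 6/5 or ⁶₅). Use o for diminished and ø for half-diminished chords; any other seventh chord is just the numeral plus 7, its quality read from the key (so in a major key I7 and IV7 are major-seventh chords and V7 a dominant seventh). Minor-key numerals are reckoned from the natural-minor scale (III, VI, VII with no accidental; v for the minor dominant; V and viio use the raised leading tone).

Stacked in thirds the chord is Eb-Gb-Bb-Db: a minor seventh chord on Eb.
In Eb minor, Eb is the tonic; the diatonic minor seventh chord there is i7.

i7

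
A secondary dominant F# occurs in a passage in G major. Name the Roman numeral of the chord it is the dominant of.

iii

The chord is a major triad on F#.
A dominant resolves down a perfect fifth: F# → B. In G major, B is scale degree 3, i.e. iii.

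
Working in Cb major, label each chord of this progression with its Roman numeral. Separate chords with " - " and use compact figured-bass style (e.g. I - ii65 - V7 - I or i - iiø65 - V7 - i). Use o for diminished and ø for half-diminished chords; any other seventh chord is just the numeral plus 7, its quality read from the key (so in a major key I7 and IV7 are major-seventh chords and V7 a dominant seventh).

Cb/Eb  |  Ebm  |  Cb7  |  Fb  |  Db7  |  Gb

I6 - iii - V7/IV - IV - V7/V - V

Cb/Eb: root Cb is the tonic; major triad there is I6.
Ebm: minor triad on Eb = scale degree 3 → iii.
Cb7: chromatic; Cb is V of IV, so V7/IV.
Fb has root Fb, degree 4 in Cb major, so IV.
Db7: chromatic; Db is V of V, so V7/V.
Gb has root Gb, degree 5 in Cb major, so V.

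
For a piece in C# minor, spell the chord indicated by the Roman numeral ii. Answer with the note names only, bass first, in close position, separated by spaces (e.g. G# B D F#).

ii is the minor supertonic, borrowed from the parallel major (the Dorian ii). In C# minor that root is D#.
So the chord is D#-F#-A#.

D# F# A#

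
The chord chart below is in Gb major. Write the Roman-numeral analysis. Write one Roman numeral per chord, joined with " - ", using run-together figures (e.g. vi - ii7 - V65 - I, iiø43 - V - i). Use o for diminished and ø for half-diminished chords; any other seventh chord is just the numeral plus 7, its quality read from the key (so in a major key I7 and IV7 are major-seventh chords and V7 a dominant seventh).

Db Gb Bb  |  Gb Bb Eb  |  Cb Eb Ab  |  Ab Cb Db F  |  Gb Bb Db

I64 - vi6 - ii6 - V43 - I

Db-Gb-Bb: major triad on Gb = scale degree 1 → I64.
Gb-Bb-Eb: minor triad on Eb = scale degree 6 → vi6.
Cb-Eb-Ab: minor triad on Ab = scale degree 2 → ii6.
Ab-Cb-Db-F: dominant seventh chord on Db = scale degree 5 → V43.
Gb-Bb-Db: root Gb is the tonic; major triad there is I.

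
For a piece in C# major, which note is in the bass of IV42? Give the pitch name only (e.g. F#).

IV in C# major has root F#; the chord is F#-A#-C#-E#.
The figure 42 means third inversion — the seventh is in the bass.

E#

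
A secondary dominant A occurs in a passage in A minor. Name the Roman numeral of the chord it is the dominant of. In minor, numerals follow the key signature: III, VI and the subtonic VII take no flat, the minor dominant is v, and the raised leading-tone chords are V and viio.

The chord is a major triad on A.
A dominant resolves down a perfect fifth: A → D. In A minor, D is scale degree 4, i.e. iv.

iv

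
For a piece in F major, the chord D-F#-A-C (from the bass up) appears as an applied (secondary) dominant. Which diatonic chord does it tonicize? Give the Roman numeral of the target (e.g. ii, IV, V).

ii

The chord is a dominant seventh chord on D.
A dominant resolves down a perfect fifth: D → G. In F major, G is scale degree 2, i.e. ii.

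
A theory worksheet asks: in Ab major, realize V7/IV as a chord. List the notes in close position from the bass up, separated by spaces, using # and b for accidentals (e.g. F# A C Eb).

Ab C Eb Gb

V7/IV is a secondary dominant — the dominant seventh of IV. IV in Ab major is Db, so the applied chord's root is Ab, a perfect fifth above.
Building a dominant seventh chord on Ab gives Ab-C-Eb-Gb.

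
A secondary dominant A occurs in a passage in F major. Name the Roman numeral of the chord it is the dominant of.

vi

The chord is a major triad on A.
A dominant resolves down a perfect fifth: A → D. In F major, D is scale degree 6, i.e. vi.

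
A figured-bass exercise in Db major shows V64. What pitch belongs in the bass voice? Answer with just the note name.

Eb

V in Db major has root Ab; the chord is Ab-C-Eb.
The figure 64 means second inversion — the fifth is in the bass.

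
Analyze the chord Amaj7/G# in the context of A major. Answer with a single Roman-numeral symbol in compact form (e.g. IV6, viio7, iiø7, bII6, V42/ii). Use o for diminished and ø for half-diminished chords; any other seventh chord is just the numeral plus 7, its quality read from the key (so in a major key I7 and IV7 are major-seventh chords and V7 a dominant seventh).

I42

Stacked in thirds the chord is A-C#-E-G#: a major seventh chord on A.
A is scale degree 1 in A major, and a major seventh chord on that degree is written I7.
With G# in the bass the chord is in third inversion, so the figured bass is 42.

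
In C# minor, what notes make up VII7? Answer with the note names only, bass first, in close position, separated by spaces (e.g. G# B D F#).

In C# minor, scale degree 7 is B, and the diatonic chord built there is a dominant seventh chord.
That chord is spelled B-D#-F#-A.

B D# F# A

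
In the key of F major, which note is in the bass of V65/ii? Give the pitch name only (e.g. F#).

The applied chord V65/ii is rooted on D: D-F#-A-C.
The figure 65 means first inversion — the third is in the bass.

F#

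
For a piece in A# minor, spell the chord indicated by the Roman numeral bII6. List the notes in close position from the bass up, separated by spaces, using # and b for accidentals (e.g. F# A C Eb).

D# F# B

bII6 is the Neapolitan sixth — a major triad on the lowered second degree, here in its customary first inversion. In A# minor that root is B.
So the chord is B-D#-F#.
The figured bass 6 indicates first inversion, placing the third (D#) in the bass: D#-F#-B.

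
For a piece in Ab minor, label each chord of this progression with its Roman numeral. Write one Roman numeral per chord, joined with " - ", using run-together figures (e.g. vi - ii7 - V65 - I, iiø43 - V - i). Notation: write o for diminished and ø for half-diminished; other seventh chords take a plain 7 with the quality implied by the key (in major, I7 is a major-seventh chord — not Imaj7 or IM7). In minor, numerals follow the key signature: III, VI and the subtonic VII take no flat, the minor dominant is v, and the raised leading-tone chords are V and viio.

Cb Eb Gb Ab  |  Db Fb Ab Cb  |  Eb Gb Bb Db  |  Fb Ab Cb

Cb-Eb-Gb-Ab: minor seventh chord on Ab = scale degree 1 → i65.
Db-Fb-Ab-Cb has root Db, degree 4 in Ab minor, so iv7.
Eb-Gb-Bb-Db has root Eb, degree 5 in Ab minor, so v7.
Fb-Ab-Cb: major triad on Fb = scale degree 6 → VI.

i65 - iv7 - v7 - VI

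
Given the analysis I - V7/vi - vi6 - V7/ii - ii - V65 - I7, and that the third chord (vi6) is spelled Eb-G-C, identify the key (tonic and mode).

The chord Cm/Eb is a minor triad rooted on C; its label is vi6.
Counting down 5 scale steps from C places the tonic on Eb; a minor triad on degree 6 is diatonic only in major.

Eb major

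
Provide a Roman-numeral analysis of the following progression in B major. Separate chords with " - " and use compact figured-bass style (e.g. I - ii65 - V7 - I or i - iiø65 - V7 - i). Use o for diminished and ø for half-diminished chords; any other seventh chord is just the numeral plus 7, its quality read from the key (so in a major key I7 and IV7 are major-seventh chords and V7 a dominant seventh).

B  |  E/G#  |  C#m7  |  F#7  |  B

B: major triad on B = scale degree 1 → I.
E/G#: root E is the subdominant; major triad there is IV6.
C#m7: root C# is the supertonic; minor seventh chord there is ii7.
F#7: dominant seventh chord on F# = scale degree 5 → V7.
B: major triad on B = scale degree 1 → I.

I - IV6 - ii7 - V7 - I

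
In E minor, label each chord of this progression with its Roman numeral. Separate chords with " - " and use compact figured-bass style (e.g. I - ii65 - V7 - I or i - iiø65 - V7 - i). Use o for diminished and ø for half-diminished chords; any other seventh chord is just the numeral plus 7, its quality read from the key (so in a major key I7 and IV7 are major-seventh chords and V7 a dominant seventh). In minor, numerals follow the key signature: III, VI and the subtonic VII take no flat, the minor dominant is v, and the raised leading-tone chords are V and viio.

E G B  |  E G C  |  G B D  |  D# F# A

i - VI6 - III - viio

E-G-B: root E is the tonic; minor triad there is i.
E-G-C: major triad on C = scale degree 6 → VI6.
G-B-D has root G, degree 3 in E minor, so III.
D#-F#-A has root D#, degree 7 in E minor, so viio.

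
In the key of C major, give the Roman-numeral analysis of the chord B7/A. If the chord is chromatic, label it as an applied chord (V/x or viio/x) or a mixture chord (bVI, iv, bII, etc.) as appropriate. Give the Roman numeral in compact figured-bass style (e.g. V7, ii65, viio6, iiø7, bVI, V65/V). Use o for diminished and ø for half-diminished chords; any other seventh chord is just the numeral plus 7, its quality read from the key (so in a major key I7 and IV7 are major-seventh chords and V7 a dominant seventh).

V42/iii

The pitches B-D#-F#-A form a dominant seventh chord rooted on B.
B is not a diatonic chord root with this quality in C major, but it lies a perfect fifth above E (iii), so the chord functions as an applied dominant of iii.
With A in the bass the chord is in third inversion, so the figured bass is 42.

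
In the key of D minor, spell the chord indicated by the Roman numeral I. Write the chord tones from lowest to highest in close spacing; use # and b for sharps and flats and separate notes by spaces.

D F# A

I is the major tonic (Picardy third), borrowed from the parallel major. In D minor that root is D.
So the chord is D-F#-A.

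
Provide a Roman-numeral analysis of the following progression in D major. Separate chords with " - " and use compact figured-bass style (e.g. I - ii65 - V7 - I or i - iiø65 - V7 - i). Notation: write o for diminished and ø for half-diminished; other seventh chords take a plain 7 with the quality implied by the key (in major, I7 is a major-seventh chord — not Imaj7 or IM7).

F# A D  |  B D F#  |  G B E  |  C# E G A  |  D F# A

F#-A-D: major triad on D = scale degree 1 → I6.
B-D-F#: minor triad on B = scale degree 6 → vi.
G-B-E: minor triad on E = scale degree 2 → ii6.
C#-E-G-A: dominant seventh chord on A = scale degree 5 → V65.
D-F#-A: major triad on D = scale degree 1 → I.

I6 - vi - ii6 - V65 - I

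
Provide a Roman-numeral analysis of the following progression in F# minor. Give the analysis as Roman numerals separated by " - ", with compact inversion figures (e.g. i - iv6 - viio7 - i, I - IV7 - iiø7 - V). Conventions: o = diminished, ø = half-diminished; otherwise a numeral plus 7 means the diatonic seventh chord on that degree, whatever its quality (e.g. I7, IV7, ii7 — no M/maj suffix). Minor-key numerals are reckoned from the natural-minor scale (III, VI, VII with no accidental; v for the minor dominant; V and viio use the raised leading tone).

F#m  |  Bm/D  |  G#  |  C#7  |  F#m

i - iv6 - V/V - V7 - i

F#m: minor triad on F# = scale degree 1 → i.
Bm/D: root B is the subdominant; minor triad there is iv6.
G#: chromatic; G# is V of V, so V/V.
C#7: root C# is the dominant; dominant seventh chord there is V7.
F#m has root F#, degree 1 in F# minor, so i.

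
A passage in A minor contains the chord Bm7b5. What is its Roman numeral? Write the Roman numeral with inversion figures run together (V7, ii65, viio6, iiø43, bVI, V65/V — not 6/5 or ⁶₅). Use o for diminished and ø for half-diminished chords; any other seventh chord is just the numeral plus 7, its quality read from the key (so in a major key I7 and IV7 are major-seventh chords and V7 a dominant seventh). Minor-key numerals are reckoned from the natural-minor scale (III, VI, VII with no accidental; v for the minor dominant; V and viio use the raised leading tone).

Stacked in thirds the chord is B-D-F-A: a half-diminished seventh chord on B.
B is scale degree 2 in A minor, and a half-diminished seventh chord on that degree is written iiø7.

iiø7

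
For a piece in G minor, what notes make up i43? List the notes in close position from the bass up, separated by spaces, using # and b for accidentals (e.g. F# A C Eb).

D F G Bb

The numeral's case and figure indicate a minor seventh chord. In G minor its root, scale degree 1, is G.
That chord is spelled G-Bb-D-F.
The figured bass 43 indicates second inversion, placing the fifth (D) in the bass: D-F-G-Bb.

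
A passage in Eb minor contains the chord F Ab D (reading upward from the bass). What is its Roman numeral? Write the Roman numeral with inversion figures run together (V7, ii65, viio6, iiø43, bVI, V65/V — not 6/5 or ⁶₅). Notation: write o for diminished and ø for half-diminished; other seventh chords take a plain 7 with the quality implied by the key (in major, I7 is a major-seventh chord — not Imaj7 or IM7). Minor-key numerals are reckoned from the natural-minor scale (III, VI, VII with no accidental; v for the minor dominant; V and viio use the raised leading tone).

Stacked in thirds the chord is D-F-Ab: a diminished triad on D.
D is scale degree 7 in Eb minor, and a diminished triad on that degree is written viio.
With F in the bass the chord is in first inversion, so the figured bass is 6.

viio6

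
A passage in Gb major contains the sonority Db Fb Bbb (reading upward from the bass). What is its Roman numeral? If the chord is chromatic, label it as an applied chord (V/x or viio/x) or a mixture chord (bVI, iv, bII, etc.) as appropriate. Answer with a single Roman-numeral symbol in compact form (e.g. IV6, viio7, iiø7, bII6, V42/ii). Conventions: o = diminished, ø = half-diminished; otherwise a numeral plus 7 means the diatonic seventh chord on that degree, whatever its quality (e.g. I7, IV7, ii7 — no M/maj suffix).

bIII6

Stacked in thirds the chord is Bbb-Db-Fb: a major triad on Bbb.
Bbb is the lowered third degree of Gb major (diatonic 3 would be Bb). This is a major triad on the lowered third degree, borrowed from the parallel minor.
With Db in the bass the chord is in first inversion, so the figured bass is 6.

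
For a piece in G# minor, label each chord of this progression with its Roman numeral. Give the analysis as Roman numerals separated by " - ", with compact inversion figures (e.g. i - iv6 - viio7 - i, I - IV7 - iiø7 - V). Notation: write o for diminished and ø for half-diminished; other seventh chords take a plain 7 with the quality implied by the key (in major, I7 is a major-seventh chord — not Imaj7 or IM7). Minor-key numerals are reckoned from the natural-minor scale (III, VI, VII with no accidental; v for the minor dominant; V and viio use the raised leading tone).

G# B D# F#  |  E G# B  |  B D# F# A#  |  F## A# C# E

i7 - VI - III7 - viio7

G#-B-D#-F# has root G#, degree 1 in G# minor, so i7.
E-G#-B has root E, degree 6 in G# minor, so VI.
B-D#-F#-A# has root B, degree 3 in G# minor, so III7.
F##-A#-C#-E: root F## is the leading tone; fully diminished seventh chord there is viio7.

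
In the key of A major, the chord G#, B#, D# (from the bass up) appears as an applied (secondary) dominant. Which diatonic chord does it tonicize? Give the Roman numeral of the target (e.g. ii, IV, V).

iii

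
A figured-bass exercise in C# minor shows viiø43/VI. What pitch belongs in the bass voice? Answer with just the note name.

The applied chord viiø43/VI is rooted on G#: G#-B-D-F#.
The figure 43 means second inversion — the fifth is in the bass.

D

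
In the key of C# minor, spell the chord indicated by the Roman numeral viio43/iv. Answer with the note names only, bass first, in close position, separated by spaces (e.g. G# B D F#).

B D E# G#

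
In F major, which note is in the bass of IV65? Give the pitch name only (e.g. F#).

IV in F major has root Bb; the chord is Bb-D-F-A.
The figure 65 means first inversion — the third is in the bass.

D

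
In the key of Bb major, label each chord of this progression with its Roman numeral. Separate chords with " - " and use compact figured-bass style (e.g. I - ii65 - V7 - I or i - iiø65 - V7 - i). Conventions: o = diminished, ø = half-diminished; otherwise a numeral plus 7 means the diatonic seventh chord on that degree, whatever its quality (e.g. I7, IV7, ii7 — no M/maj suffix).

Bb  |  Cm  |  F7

I - ii - V7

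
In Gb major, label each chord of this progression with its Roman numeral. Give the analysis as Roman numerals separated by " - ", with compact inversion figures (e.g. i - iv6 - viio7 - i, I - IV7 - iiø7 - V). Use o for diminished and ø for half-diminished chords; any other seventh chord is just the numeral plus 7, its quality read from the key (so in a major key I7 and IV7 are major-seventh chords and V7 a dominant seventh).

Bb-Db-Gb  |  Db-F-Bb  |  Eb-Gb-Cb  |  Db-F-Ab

I6 - iii6 - IV6 - V

Bb-Db-Gb has root Gb, degree 1 in Gb major, so I6.
Db-F-Bb: root Bb is the mediant; minor triad there is iii6.
Eb-Gb-Cb: root Cb is the subdominant; major triad there is IV6.
Db-F-Ab: major triad on Db = scale degree 5 → V.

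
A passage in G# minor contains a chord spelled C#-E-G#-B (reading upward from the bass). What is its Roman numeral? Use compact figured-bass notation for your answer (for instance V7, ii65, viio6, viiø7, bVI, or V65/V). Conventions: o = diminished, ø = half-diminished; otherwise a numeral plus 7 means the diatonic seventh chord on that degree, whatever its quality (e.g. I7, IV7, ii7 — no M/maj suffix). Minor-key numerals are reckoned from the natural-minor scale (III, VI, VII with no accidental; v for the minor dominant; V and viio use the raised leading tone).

iv7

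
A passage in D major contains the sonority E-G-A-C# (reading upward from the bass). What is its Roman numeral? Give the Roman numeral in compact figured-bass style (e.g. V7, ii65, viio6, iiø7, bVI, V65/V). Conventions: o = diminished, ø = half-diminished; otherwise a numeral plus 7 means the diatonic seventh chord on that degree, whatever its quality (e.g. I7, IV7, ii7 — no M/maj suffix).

V43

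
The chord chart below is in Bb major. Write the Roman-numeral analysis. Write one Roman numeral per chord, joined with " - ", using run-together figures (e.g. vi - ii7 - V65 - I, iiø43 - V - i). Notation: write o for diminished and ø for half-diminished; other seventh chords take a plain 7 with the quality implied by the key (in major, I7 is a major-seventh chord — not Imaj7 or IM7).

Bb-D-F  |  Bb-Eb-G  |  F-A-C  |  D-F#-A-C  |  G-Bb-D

I - IV64 - V - V7/vi - vi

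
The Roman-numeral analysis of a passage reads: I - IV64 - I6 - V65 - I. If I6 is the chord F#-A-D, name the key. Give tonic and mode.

D major

I6 is given as F#-A-D — a major triad with root D.
If D is scale degree 1 and the mode makes that degree carry a major triad, the tonic is D and the mode is major.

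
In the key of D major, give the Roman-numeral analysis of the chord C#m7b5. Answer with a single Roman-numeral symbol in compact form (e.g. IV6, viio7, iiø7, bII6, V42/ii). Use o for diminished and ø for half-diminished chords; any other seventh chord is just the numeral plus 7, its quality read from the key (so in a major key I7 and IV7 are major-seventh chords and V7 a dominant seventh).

Stacked in thirds the chord is C#-E-G-B: a half-diminished seventh chord on C#.
In D major, C# is the leading tone; the diatonic half-diminished seventh chord there is viiø7.

viiø7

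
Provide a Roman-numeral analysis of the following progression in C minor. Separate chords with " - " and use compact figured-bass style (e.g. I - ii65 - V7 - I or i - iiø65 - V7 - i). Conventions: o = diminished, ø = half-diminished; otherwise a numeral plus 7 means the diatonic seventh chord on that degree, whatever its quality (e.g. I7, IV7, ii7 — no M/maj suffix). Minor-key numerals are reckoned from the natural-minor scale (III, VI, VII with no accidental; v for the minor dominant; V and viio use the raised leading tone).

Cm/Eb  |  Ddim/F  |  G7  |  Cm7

Cm/Eb has root C, degree 1 in C minor, so i6.
Ddim/F: diminished triad on D = scale degree 2 → iio6.
G7 has root G, degree 5 in C minor, so V7.
Cm7: root C is the tonic; minor seventh chord there is i7.

i6 - iio6 - V7 - i7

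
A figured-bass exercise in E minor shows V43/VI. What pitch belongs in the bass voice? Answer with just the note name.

D

The applied chord V43/VI is rooted on G: G-B-D-F.
The figure 43 means second inversion — the fifth is in the bass.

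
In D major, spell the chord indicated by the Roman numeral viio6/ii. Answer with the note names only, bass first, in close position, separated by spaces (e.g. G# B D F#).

F# A D#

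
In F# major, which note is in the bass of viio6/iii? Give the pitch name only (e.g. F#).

B#

The applied chord viio6/iii is rooted on G##: G##-B#-D#.
The figure 6 means first inversion — the third is in the bass.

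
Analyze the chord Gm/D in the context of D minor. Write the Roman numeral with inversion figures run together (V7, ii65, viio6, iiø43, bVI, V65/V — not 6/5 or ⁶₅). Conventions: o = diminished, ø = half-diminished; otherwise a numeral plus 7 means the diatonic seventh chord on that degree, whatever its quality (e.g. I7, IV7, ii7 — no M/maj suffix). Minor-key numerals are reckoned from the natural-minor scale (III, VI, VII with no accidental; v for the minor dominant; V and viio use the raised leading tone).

iv64

The pitches G-Bb-D form a minor triad rooted on G.
In D minor, G is the subdominant; the diatonic minor triad there is iv.
With D in the bass the chord is in second inversion, so the figured bass is 64.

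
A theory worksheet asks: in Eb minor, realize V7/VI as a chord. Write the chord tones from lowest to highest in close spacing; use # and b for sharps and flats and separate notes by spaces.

V7/VI is a secondary dominant — the dominant seventh of VI. VI in Eb minor is Cb, so the applied chord's root is Gb, a perfect fifth above.
Building a dominant seventh chord on Gb gives Gb-Bb-Db-Fb.

Gb Bb Db Fb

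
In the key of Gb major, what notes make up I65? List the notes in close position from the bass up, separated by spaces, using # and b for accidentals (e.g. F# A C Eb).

Bb Db F Gb

The numeral's case and figure indicate a major seventh chord. In Gb major its root, scale degree 1, is Gb.
That chord is spelled Gb-Bb-Db-F.
The figured bass 65 indicates first inversion, placing the third (Bb) in the bass: Bb-Db-F-Gb.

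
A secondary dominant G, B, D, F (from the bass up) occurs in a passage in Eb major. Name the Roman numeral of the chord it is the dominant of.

The chord is a dominant seventh chord on G.
A dominant resolves down a perfect fifth: G → C. In Eb major, C is scale degree 6, i.e. vi.

vi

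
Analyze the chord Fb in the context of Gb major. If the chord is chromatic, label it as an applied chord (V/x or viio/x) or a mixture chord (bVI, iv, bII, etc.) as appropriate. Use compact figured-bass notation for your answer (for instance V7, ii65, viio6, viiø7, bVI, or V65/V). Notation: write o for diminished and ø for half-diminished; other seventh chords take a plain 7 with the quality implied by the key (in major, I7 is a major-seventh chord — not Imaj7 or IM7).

bVII

Stacked in thirds the chord is Fb-Ab-Cb: a major triad on Fb.
Fb is the lowered seventh degree of Gb major (diatonic 7 would be F). This is a major triad on the lowered seventh degree (the subtonic), borrowed from the parallel minor.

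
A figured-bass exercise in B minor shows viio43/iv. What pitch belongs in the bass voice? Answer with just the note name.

A

The applied chord viio43/iv is rooted on D#: D#-F#-A-C.
The figure 43 means second inversion — the fifth is in the bass.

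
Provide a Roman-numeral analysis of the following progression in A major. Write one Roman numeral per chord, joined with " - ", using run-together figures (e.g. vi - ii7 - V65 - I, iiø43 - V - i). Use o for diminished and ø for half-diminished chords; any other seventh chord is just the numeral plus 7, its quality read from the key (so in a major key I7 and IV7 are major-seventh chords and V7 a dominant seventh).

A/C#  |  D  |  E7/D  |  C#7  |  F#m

I6 - IV - V42 - V7/vi - vi

A/C# has root A, degree 1 in A major, so I6.
D has root D, degree 4 in A major, so IV.
E7/D: dominant seventh chord on E = scale degree 5 → V42.
C#7: chromatic; C# is V of vi, so V7/vi.
F#m: root F# is the submediant; minor triad there is vi.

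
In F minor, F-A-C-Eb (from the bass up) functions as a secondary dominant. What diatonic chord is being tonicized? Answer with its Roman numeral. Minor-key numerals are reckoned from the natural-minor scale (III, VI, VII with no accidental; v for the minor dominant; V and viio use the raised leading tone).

The chord is a dominant seventh chord on F.
A dominant resolves down a perfect fifth: F → Bb. In F minor, Bb is scale degree 4, i.e. iv.

iv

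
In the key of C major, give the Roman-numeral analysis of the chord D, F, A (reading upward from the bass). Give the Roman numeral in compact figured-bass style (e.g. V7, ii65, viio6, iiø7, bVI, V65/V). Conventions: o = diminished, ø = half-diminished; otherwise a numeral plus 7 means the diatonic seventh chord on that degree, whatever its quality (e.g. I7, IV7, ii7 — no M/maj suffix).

The pitches D-F-A form a minor triad rooted on D.
In C major, D is the supertonic; the diatonic minor triad there is ii.

ii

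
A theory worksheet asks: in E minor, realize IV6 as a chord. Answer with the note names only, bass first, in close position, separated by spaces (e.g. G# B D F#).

C# E A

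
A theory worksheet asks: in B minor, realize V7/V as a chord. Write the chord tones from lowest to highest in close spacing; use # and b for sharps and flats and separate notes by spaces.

C# E# G# B

The slash means an applied dominant: we want the dominant of V. In B minor, V is F# major, and its dominant is built on C#.
Building a dominant seventh chord on C# gives C#-E#-G#-B.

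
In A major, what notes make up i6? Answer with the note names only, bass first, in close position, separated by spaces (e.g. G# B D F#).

C E A

i6 is the minor tonic, borrowed from the parallel minor. In A major that root is A.
So the chord is A-C-E, a minor triad.
The figured bass 6 indicates first inversion, placing the third (C) in the bass: C-E-A.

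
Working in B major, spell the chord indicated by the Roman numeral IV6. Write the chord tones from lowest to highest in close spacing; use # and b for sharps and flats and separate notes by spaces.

G# B E

The numeral's case and figure indicate a major triad. In B major its root, scale degree 4, is E.
Stacking thirds from E gives E-G#-B.
With the 6 figure the chord is in first inversion; from the bass G# upward in close position it reads G#-B-E.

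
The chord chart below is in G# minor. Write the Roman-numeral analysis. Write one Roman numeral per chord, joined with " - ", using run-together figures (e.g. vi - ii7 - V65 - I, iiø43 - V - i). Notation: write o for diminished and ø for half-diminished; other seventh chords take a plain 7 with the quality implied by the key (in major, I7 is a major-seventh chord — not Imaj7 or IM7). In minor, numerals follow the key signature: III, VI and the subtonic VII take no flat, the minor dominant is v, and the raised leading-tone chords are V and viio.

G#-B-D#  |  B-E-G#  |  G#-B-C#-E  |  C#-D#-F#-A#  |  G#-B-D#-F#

i - VI64 - iv43 - v42 - i7

G#-B-D# has root G#, degree 1 in G# minor, so i.
B-E-G#: root E is the submediant; major triad there is VI64.
G#-B-C#-E has root C#, degree 4 in G# minor, so iv43.
C#-D#-F#-A# has root D#, degree 5 in G# minor, so v42.
G#-B-D#-F# has root G#, degree 1 in G# minor, so i7.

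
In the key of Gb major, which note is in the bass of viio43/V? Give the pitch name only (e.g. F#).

Gb

The applied chord viio43/V is rooted on C: C-Eb-Gb-Bbb.
The figure 43 means second inversion — the fifth is in the bass.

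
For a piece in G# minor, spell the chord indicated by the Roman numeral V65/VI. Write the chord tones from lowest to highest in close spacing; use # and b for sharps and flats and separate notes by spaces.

D# F# A B

V65/VI is a secondary dominant — the dominant seventh of VI. VI in G# minor is E, so the applied chord's root is B, a perfect fifth above.
Building a dominant seventh chord on B gives B-D#-F#-A.
The figured bass 65 indicates first inversion, placing the third (D#) in the bass: D#-F#-A-B.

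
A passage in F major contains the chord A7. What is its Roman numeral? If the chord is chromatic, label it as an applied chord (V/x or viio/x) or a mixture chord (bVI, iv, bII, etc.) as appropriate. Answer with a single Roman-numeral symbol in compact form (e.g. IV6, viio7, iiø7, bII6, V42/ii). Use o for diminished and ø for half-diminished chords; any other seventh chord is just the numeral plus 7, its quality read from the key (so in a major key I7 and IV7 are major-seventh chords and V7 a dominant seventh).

The pitches A-C#-E-G form a dominant seventh chord rooted on A.
A is not a diatonic chord root with this quality in F major, but it lies a perfect fifth above D (vi), so the chord functions as an applied dominant of vi.

V7/vi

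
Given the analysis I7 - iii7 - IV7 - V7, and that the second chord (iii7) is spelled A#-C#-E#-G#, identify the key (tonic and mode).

F# major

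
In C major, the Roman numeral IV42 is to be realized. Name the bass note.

E

IV in C major has root F; the chord is F-A-C-E.
The figure 42 means third inversion — the seventh is in the bass.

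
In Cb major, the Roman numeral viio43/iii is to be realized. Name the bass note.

Ab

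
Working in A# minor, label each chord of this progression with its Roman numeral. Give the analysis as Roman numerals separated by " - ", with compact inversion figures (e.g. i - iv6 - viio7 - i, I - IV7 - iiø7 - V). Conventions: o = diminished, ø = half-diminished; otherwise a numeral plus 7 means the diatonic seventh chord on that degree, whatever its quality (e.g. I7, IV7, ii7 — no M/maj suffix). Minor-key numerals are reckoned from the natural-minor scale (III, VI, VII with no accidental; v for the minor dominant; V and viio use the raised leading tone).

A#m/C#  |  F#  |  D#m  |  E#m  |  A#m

i6 - VI - iv - v - i

A#m/C# has root A#, degree 1 in A# minor, so i6.
F#: major triad on F# = scale degree 6 → VI.
D#m: root D# is the subdominant; minor triad there is iv.
E#m: root E# is the dominant; minor triad there is v.
A#m: minor triad on A# = scale degree 1 → i.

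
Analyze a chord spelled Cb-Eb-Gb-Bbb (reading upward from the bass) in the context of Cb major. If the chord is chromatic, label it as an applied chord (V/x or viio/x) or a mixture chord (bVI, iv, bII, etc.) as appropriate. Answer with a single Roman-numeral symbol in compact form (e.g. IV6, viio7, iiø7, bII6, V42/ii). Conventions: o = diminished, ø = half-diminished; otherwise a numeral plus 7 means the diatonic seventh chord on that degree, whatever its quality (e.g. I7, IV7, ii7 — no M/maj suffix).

Stacked in thirds the chord is Cb-Eb-Gb-Bbb: a dominant seventh chord on Cb.
Cb is not a diatonic chord root with this quality in Cb major, but it lies a perfect fifth above Fb (IV), so the chord functions as an applied dominant of IV.

V7/IV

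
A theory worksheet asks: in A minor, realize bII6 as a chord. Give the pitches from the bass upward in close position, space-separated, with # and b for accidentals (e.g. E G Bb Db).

bII6 is the Neapolitan sixth — a major triad on the lowered second degree, here in its customary first inversion. In A minor that root is Bb.
So the chord is Bb-D-F.
With the 6 figure the chord is in first inversion; from the bass D upward in close position it reads D-F-Bb.

D F Bb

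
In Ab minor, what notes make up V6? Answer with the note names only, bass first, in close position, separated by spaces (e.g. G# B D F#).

In Ab minor, the fifth degree is Eb. The dominant is major (leading tone raised), so V is a major triad.
That chord is spelled Eb-G-Bb.
With the 6 figure the chord is in first inversion; from the bass G upward in close position it reads G-Bb-Eb.

G Bb Eb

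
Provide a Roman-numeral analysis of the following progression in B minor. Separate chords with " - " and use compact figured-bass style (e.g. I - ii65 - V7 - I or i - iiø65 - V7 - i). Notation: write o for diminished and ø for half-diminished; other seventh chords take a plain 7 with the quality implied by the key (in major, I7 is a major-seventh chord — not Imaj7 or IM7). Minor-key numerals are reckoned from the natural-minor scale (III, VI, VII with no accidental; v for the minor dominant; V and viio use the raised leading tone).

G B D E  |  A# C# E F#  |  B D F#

iv65 - V65 - i

G-B-D-E: root E is the subdominant; minor seventh chord there is iv65.
A#-C#-E-F#: dominant seventh chord on F# = scale degree 5 → V65.
B-D-F# has root B, degree 1 in B minor, so i.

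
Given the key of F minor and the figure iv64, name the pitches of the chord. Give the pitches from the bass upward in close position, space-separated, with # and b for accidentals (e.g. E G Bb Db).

F Bb Db

The numeral's case and figure indicate a minor triad. In F minor its root, the subdominant, is Bb.
That chord is spelled Bb-Db-F.
The figured bass 64 indicates second inversion, placing the fifth (F) in the bass: F-Bb-Db.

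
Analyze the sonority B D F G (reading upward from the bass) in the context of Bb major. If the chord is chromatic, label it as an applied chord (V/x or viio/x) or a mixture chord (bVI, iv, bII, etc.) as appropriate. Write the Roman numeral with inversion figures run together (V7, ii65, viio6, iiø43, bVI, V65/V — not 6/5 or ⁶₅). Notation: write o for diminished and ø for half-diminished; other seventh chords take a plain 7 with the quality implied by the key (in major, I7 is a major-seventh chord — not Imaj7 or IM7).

V65/ii

Stacked in thirds the chord is G-B-D-F: a dominant seventh chord on G.
G is not a diatonic chord root with this quality in Bb major, but it lies a perfect fifth above C (ii), so the chord functions as an applied dominant of ii.
With B in the bass the chord is in first inversion, so the figured bass is 65.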